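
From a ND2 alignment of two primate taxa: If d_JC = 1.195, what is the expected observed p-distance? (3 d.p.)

p = (3/4)(1 − e^(−4d/3)) = 0.75 × (1 − e^(-1.593333)) = 0.75 × (1 − 0.203247) = 0.597565.

0.598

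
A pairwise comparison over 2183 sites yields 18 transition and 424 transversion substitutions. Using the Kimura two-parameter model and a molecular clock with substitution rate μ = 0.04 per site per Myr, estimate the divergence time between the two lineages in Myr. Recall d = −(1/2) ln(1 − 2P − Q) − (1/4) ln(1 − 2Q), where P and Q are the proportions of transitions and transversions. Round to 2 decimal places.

P = 18/2183 ≈ 0.008246 and Q = 424/2183 ≈ 0.194228.
Under the Kimura two-parameter model, d = −½ ln(1 − 2P − Q) − ¼ ln(1 − 2Q).
1 − 2P − Q = 0.78928, giving −½ ln(0.78928) = 0.118317.
1 − 2Q = 0.611544, giving −¼ ln(0.611544) = 0.122942.
d = 0.118317 + 0.122942 = 0.241259.
Under a molecular clock d = 2μt, so t = d/(2μ) = 0.241259 / (2 × 0.04) = 3.02 Myr.

3.02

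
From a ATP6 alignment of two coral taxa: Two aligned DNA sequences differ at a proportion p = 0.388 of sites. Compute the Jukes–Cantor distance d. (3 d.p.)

d = −(3/4) ln(1 − 4p/3) = −0.75 ln(1 − 0.517333) = −0.75 ln(0.482667)
  = −0.75 × (-0.728428) = 0.546321 substitutions/site.

0.546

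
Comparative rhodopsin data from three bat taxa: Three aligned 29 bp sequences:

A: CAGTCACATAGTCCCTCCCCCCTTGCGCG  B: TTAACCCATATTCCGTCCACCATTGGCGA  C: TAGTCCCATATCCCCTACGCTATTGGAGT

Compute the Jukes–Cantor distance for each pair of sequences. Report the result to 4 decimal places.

d(A,B) = 0.6829, d(A,C) = 0.6018, d(B,C) = 0.4618

A–B: 13/29 sites differ → p ≈ 0.448276, d = −0.75 ln(1 − 0.597701) = 0.682920 ≈ 0.6829.
A–C: 12/29 sites differ → p ≈ 0.413793, d = −0.75 ln(1 − 0.551724) = 0.601760 ≈ 0.6018.
B–C: 10/29 sites differ → p ≈ 0.344828, d = −0.75 ln(1 − 0.459771) = 0.461822 ≈ 0.4618.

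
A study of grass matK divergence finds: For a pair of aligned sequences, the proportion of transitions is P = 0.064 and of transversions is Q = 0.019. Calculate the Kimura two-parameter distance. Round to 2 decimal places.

0.09

Under the Kimura two-parameter model, d = −½ ln(1 − 2P − Q) − ¼ ln(1 − 2Q).
1 − 2P − Q = 0.853, giving −½ ln(0.853) = 0.079498.
1 − 2Q = 0.962, giving −¼ ln(0.962) = 0.009685.
d = 0.079498 + 0.009685 = 0.089183.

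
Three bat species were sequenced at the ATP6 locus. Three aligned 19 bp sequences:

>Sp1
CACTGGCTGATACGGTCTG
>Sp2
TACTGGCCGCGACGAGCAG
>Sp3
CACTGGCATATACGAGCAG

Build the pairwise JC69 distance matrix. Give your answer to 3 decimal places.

Sp1–Sp2: 7/19 sites differ → p ≈ 0.368421, d = −0.75 ln(1 − 0.491228) = 0.506816 ≈ 0.507.
Sp1–Sp3: 5/19 sites differ → p ≈ 0.263158, d = −0.75 ln(1 − 0.350877) = 0.324100 ≈ 0.324.
Sp2–Sp3: 5/19 sites differ → p ≈ 0.263158, d = −0.75 ln(1 − 0.350877) = 0.324100 ≈ 0.324.

d(Sp1,Sp2) = 0.507, d(Sp1,Sp3) = 0.324, d(Sp2,Sp3) = 0.324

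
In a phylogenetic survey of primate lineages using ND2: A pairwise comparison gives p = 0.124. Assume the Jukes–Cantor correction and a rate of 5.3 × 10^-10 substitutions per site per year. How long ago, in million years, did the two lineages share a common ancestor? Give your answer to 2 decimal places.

127.87

d = −(3/4) ln(1 − 4p/3) = −0.75 ln(1 − 0.165333) = −0.75 ln(0.834667)
  = −0.75 × (-0.180722) = 0.135542 substitutions/site.
Under a molecular clock d = 2μt, so t = d/(2μ) = 0.135542 / (2 × 5.3 × 10^-10) = 127.87 million years.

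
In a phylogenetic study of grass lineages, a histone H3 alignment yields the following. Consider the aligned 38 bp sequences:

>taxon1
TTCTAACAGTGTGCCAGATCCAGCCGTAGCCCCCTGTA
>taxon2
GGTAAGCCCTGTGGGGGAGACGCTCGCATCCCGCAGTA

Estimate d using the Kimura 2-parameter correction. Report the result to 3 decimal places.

Of 38 sites, 6 differences are transitions and 13 are transversions, so P = 6/38 ≈ 0.157895 and Q = 13/38 ≈ 0.342105.
Under the Kimura two-parameter model, d = −½ ln(1 − 2P − Q) − ¼ ln(1 − 2Q).
1 − 2P − Q = 0.342105, giving −½ ln(0.342105) = 0.536319.
1 − 2Q = 0.31579, giving −¼ ln(0.31579) = 0.288169.
d = 0.536319 + 0.288169 = 0.824488.

0.824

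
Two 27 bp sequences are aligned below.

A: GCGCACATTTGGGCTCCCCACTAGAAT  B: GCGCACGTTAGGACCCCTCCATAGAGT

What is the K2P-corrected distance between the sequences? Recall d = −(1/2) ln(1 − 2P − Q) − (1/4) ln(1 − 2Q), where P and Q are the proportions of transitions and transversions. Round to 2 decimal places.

Of 27 sites, 5 differences are transitions and 3 are transversions, so P = 5/27 ≈ 0.185185 and Q = 3/27 ≈ 0.111111.
Under the Kimura two-parameter model, d = −½ ln(1 − 2P − Q) − ¼ ln(1 − 2Q).
1 − 2P − Q = 0.518519, giving −½ ln(0.518519) = 0.328389.
1 − 2Q = 0.777778, giving −¼ ln(0.777778) = 0.062829.
d = 0.328389 + 0.062829 = 0.391218.

0.39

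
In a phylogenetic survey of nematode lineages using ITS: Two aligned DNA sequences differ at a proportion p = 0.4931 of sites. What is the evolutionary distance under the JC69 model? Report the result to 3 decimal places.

d = −(3/4) ln(1 − 4p/3) = −0.75 ln(1 − 0.657467) = −0.75 ln(0.342533)
  = −0.75 × (-1.071387) = 0.803540 substitutions/site.

0.804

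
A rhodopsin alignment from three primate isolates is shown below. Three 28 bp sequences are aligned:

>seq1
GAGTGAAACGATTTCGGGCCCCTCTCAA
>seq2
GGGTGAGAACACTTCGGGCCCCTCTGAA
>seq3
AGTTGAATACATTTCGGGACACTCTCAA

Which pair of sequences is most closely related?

seq1–seq2: 6/28 differ, p = 0.214, d = 0.252.
seq1–seq3: 8/28 differ, p = 0.286, d = 0.360.
seq2–seq3: 8/28 differ, p = 0.286, d = 0.360.
The smallest distance is between seq1 and seq2.

seq1 and seq2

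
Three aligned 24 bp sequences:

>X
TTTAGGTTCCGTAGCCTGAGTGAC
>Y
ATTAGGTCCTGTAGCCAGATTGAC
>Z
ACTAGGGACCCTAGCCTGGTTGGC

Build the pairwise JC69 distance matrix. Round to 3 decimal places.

d(X,Y) = 0.244, d(X,Z) = 0.441, d(Y,Z) = 0.441

X–Y: 5/24 sites differ → p ≈ 0.208333, d = −0.75 ln(1 − 0.277777) = 0.244066 ≈ 0.244.
X–Z: 8/24 sites differ → p ≈ 0.333333, d = −0.75 ln(1 − 0.444444) = 0.440839 ≈ 0.441.
Y–Z: 8/24 sites differ → p ≈ 0.333333, d = −0.75 ln(1 − 0.444444) = 0.440839 ≈ 0.441.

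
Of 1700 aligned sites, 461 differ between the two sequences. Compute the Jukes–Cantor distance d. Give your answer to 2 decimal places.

p = 461/1700 ≈ 0.271176.
d = −(3/4) ln(1 − 4p/3) = −0.75 ln(1 − 0.361568) = −0.75 ln(0.638432)
  = −0.75 × (-0.448740) = 0.336555 substitutions/site.

0.34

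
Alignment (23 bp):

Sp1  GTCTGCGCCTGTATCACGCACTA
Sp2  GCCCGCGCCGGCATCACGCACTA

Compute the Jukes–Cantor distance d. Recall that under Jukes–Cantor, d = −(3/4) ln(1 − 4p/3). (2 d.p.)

The sequences differ at 4 of 23 sites (2, 4, 10, 12), so p = 4/23 ≈ 0.173913.
d = −(3/4) ln(1 − 4p/3) = −0.75 ln(1 − 0.231884) = −0.75 ln(0.768116)
  = −0.75 × (-0.263815) = 0.197861 substitutions/site.

0.20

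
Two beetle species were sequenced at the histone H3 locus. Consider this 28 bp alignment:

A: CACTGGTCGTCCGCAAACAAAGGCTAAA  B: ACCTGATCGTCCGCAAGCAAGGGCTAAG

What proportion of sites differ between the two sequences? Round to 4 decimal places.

0.2143

The sequences differ at 6 of 28 positions (sites 1, 2, 6, 17, 21, 28).
p = 6/28 = 0.214285… ≈ 0.2143 (to 4 d.p.).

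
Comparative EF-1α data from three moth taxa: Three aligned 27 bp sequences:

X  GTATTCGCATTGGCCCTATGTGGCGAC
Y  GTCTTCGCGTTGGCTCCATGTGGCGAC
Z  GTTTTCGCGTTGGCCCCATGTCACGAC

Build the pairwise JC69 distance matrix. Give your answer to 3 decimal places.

X–Y: 4/27 sites differ → p ≈ 0.148148, d = −0.75 ln(1 − 0.197531) = 0.165047 ≈ 0.165.
X–Z: 5/27 sites differ → p ≈ 0.185185, d = −0.75 ln(1 − 0.246913) = 0.212681 ≈ 0.213.
Y–Z: 4/27 sites differ → p ≈ 0.148148, d = −0.75 ln(1 − 0.197531) = 0.165047 ≈ 0.165.

d(X,Y) = 0.165, d(X,Z) = 0.213, d(Y,Z) = 0.165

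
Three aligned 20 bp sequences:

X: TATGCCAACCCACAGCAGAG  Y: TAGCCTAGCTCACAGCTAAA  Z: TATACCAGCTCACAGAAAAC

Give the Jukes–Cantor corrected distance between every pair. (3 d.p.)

X–Y: 8/20 sites differ → p = 0.4, d = −0.75 ln(1 − 0.533333) = 0.571605 ≈ 0.572.
X–Z: 6/20 sites differ → p = 0.3, d = −0.75 ln(1 − 0.4) = 0.383119 ≈ 0.383.
Y–Z: 6/20 sites differ → p = 0.3, d = −0.75 ln(1 − 0.4) = 0.383119 ≈ 0.383.

d(X,Y) = 0.572, d(X,Z) = 0.383, d(Y,Z) = 0.383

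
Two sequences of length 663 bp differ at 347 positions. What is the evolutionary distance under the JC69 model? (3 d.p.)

0.898

p = 347/663 ≈ 0.523379.
d = −(3/4) ln(1 − 4p/3) = −0.75 ln(1 − 0.697839) = −0.75 ln(0.302161)
  = −0.75 × (-1.196795) = 0.897596 substitutions/site.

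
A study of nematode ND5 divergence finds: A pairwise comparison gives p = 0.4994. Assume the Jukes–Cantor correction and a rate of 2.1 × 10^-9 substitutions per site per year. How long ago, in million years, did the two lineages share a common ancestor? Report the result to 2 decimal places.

d = −(3/4) ln(1 − 4p/3) = −0.75 ln(1 − 0.665867) = −0.75 ln(0.334133)
  = −0.75 × (-1.096216) = 0.822162 substitutions/site.
Under a molecular clock d = 2μt, so t = d/(2μ) = 0.822162 / (2 × 2.1 × 10^-9) = 195.75 million years.

195.75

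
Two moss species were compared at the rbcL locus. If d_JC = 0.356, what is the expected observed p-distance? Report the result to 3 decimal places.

0.283

p = (3/4)(1 − e^(−4d/3)) = 0.75 × (1 − e^(-0.474667)) = 0.75 × (1 − 0.622092) = 0.283431.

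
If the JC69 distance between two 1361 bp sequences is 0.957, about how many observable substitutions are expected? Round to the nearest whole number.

736

Invert JC69: p = (3/4)(1 − e^(−4d/3)) = 0.75 × (1 − e^(-1.276)) = 0.75 × (1 − 0.279152) = 0.540636.
Expected differing sites = pL ≈ 0.540636 × 1361 = 735.805596 ≈ 736.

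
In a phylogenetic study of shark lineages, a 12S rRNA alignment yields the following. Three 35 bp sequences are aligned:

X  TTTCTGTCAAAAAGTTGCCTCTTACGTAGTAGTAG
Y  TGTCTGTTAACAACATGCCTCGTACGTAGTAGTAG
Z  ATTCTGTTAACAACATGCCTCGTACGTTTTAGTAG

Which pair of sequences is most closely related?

X–Y: 6/35 differ, p = 0.171, d = 0.195.
X–Z: 8/35 differ, p = 0.229, d = 0.273.
Y–Z: 4/35 differ, p = 0.114, d = 0.124.
The smallest distance is between Y and Z.

Y and Z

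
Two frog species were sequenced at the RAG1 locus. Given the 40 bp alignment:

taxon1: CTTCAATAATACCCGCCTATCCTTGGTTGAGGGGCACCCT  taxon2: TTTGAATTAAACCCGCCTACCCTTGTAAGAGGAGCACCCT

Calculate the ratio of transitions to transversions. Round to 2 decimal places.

0.50

Transitions are A↔G and C↔T; transversions are all other mismatches.
Transitions: 3. Transversions: 6.
R = 3/6 = 0.50.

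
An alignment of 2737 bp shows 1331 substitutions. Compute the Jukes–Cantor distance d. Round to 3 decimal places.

0.784

p = 1331/2737 ≈ 0.486299.
d = −(3/4) ln(1 − 4p/3) = −0.75 ln(1 − 0.648399) = −0.75 ln(0.351601)
  = −0.75 × (-1.045258) = 0.783944 substitutions/site.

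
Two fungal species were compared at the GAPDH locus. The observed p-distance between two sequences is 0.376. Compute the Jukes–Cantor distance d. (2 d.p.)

d = −(3/4) ln(1 − 4p/3) = −0.75 ln(1 − 0.501333) = −0.75 ln(0.498667)
  = −0.75 × (-0.695817) = 0.521863 substitutions/site.

0.52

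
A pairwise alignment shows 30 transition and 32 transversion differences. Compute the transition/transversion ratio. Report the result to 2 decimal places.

0.94

R = 30/32 = 0.9375 ≈ 0.94 (to 2 d.p.).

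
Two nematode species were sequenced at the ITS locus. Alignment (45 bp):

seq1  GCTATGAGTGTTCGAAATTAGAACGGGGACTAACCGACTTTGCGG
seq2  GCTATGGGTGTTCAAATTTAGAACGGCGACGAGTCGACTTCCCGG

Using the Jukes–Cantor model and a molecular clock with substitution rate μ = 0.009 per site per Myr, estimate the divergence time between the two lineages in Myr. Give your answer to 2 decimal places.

12.92

The sequences differ at 9 of 45 sites (7, 14, 17, 27, 31, 33, 34, 41, 42), so p = 9/45 = 0.2.
d = −(3/4) ln(1 − 4p/3) = −0.75 ln(1 − 0.266667) = −0.75 ln(0.733333)
  = −0.75 × (-0.310155) = 0.232616 substitutions/site.
Under a molecular clock d = 2μt, so t = d/(2μ) = 0.232616 / (2 × 0.009) = 12.92 Myr.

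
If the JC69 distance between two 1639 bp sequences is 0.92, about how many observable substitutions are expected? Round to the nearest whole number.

Invert JC69: p = (3/4)(1 − e^(−4d/3)) = 0.75 × (1 − e^(-1.226667)) = 0.75 × (1 − 0.293268) = 0.530049.
Expected differing sites = pL ≈ 0.530049 × 1639 = 868.750311 ≈ 869.

869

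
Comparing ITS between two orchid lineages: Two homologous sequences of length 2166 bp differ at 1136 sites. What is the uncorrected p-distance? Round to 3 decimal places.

0.524

p = 1136/2166 = 0.524469… ≈ 0.524 (to 3 d.p.).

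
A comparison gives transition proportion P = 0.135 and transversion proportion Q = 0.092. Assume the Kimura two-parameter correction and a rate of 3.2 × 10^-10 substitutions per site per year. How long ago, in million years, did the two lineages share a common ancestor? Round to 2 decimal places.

430.54

Under the Kimura two-parameter model, d = −½ ln(1 − 2P − Q) − ¼ ln(1 − 2Q).
1 − 2P − Q = 0.638, giving −½ ln(0.638) = 0.224708.
1 − 2Q = 0.816, giving −¼ ln(0.816) = 0.050835.
d = 0.224708 + 0.050835 = 0.275543.
Under a molecular clock d = 2μt, so t = d/(2μ) = 0.275543 / (2 × 3.2 × 10^-10) = 430.54 million years.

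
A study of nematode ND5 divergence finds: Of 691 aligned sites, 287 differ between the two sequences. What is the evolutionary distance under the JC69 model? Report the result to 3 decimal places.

0.605

p = 287/691 ≈ 0.41534.
d = −(3/4) ln(1 − 4p/3) = −0.75 ln(1 − 0.553787) = −0.75 ln(0.446213)
  = −0.75 × (-0.806959) = 0.605219 substitutions/site.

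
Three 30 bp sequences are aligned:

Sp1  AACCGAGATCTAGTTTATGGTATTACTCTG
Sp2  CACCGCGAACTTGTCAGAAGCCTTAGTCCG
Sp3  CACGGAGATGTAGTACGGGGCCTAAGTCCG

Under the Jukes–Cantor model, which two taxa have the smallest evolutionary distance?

Sp1–Sp2: 13/30 differ, p = 0.433, d = 0.647.
Sp1–Sp3: 12/30 differ, p = 0.400, d = 0.572.
Sp2–Sp3: 10/30 differ, p = 0.333, d = 0.441.
The smallest distance is between Sp2 and Sp3.

Sp2 and Sp3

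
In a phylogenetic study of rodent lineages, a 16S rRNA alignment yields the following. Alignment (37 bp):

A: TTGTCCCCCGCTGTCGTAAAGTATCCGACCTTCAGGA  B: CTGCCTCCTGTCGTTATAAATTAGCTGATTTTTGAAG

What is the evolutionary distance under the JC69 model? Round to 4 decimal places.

0.7845

The sequences differ at 18 of 37 sites, so p = 18/37 ≈ 0.486486.
d = −(3/4) ln(1 − 4p/3) = −0.75 ln(1 − 0.648648) = −0.75 ln(0.351352)
  = −0.75 × (-1.045967) = 0.784475 substitutions/site.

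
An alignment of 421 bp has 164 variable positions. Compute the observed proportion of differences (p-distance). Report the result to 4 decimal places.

0.3895

p = 164/421 = 0.389548… ≈ 0.3895 (to 4 d.p.).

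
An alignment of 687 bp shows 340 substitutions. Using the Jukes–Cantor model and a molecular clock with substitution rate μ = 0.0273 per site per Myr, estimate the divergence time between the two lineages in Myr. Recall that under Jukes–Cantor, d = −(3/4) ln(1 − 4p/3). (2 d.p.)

p = 340/687 ≈ 0.494905.
d = −(3/4) ln(1 − 4p/3) = −0.75 ln(1 − 0.659873) = −0.75 ln(0.340127)
  = −0.75 × (-1.078436) = 0.808827 substitutions/site.
Under a molecular clock d = 2μt, so t = d/(2μ) = 0.808827 / (2 × 0.0273) = 14.81 Myr.

14.81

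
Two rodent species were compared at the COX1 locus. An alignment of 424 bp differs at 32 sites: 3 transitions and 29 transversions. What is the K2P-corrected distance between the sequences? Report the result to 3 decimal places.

0.080

P = 3/424 ≈ 0.007075 and Q = 29/424 ≈ 0.068396.
Under the Kimura two-parameter model, d = −½ ln(1 − 2P − Q) − ¼ ln(1 − 2Q).
1 − 2P − Q = 0.917454, giving −½ ln(0.917454) = 0.043076.
1 − 2Q = 0.863208, giving −¼ ln(0.863208) = 0.036775.
d = 0.043076 + 0.036775 = 0.079851.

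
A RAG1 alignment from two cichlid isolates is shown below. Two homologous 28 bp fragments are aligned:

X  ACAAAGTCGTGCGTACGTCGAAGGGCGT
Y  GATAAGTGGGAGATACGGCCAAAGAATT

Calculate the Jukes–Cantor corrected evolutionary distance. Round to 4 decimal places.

The sequences differ at 14 of 28 sites, so p = 14/28 = 0.5.
d = −(3/4) ln(1 − 4p/3) = −0.75 ln(1 − 0.666667) = −0.75 ln(0.333333)
  = −0.75 × (-1.098613) = 0.823960 substitutions/site.

0.8240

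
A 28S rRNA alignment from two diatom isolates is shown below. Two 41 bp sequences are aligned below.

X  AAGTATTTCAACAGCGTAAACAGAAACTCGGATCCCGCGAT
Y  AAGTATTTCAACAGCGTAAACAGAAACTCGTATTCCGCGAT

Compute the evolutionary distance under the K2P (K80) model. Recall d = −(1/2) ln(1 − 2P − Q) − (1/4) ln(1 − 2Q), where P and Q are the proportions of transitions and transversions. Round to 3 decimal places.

0.050

Of 41 sites, 1 differences are transitions and 1 are transversions, so P = 1/41 ≈ 0.02439 and Q = 1/41 ≈ 0.02439.
Under the Kimura two-parameter model, d = −½ ln(1 − 2P − Q) − ¼ ln(1 − 2Q).
1 − 2P − Q = 0.92683, giving −½ ln(0.92683) = 0.037993.
1 − 2Q = 0.95122, giving −¼ ln(0.95122) = 0.012502.
d = 0.037993 + 0.012502 = 0.050495.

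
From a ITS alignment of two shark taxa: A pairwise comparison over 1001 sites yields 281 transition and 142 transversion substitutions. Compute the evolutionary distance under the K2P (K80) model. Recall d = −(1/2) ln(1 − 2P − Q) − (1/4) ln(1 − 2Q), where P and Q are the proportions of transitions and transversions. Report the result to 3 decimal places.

0.691

P = 281/1001 ≈ 0.280719 and Q = 142/1001 ≈ 0.141858.
Under the Kimura two-parameter model, d = −½ ln(1 − 2P − Q) − ¼ ln(1 − 2Q).
1 − 2P − Q = 0.296704, giving −½ ln(0.296704) = 0.607510.
1 − 2Q = 0.716284, giving −¼ ln(0.716284) = 0.083420.
d = 0.607510 + 0.083420 = 0.690930.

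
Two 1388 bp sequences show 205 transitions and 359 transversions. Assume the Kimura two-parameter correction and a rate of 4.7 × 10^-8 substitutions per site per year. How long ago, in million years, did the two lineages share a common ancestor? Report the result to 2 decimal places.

P = 205/1388 ≈ 0.147695 and Q = 359/1388 ≈ 0.258646.
Under the Kimura two-parameter model, d = −½ ln(1 − 2P − Q) − ¼ ln(1 − 2Q).
1 − 2P − Q = 0.445964, giving −½ ln(0.445964) = 0.403759.
1 − 2Q = 0.482708, giving −¼ ln(0.482708) = 0.182086.
d = 0.403759 + 0.182086 = 0.585845.
Under a molecular clock d = 2μt, so t = d/(2μ) = 0.585845 / (2 × 4.7 × 10^-8) = 6.23 million years.

6.23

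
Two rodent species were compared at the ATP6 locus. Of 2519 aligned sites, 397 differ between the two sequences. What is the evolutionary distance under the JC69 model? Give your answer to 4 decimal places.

0.1769

p = 397/2519 ≈ 0.157602.
d = −(3/4) ln(1 − 4p/3) = −0.75 ln(1 − 0.210136) = −0.75 ln(0.789864)
  = −0.75 × (-0.235895) = 0.176921 substitutions/site.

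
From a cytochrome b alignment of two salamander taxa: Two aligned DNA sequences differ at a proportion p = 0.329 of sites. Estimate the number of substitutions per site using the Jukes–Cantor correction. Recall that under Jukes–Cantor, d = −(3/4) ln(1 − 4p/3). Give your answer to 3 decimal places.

0.433

d = −(3/4) ln(1 − 4p/3) = −0.75 ln(1 − 0.438667) = −0.75 ln(0.561333)
  = −0.75 × (-0.577441) = 0.433081 substitutions/site.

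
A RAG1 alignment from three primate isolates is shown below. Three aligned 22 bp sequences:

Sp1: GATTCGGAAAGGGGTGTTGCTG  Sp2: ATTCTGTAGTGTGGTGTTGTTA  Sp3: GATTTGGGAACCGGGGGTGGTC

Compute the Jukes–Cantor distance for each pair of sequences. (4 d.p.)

d(Sp1,Sp2) = 0.6987, d(Sp1,Sp3) = 0.4975, d(Sp2,Sp3) = 1.1629

Sp1–Sp2: 10/22 sites differ → p ≈ 0.454545, d = −0.75 ln(1 − 0.60606) = 0.698667 ≈ 0.6987.
Sp1–Sp3: 8/22 sites differ → p ≈ 0.363636, d = −0.75 ln(1 − 0.484848) = 0.497470 ≈ 0.4975.
Sp2–Sp3: 13/22 sites differ → p ≈ 0.590909, d = −0.75 ln(1 − 0.787879) = 1.162949 ≈ 1.1629.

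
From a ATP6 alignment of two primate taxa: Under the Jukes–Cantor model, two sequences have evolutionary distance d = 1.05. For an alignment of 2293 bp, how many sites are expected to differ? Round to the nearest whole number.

Invert JC69: p = (3/4)(1 − e^(−4d/3)) = 0.75 × (1 − e^(-1.4)) = 0.75 × (1 − 0.246597) = 0.565052.
Expected differing sites = pL ≈ 0.565052 × 2293 = 1295.664236 ≈ 1296.

1296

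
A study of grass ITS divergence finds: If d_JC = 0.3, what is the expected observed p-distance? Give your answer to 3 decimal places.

0.247

p = (3/4)(1 − e^(−4d/3)) = 0.75 × (1 − e^(-0.4)) = 0.75 × (1 − 0.670320) = 0.247260.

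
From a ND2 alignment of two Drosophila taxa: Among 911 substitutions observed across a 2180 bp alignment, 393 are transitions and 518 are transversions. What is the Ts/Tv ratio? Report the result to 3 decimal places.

0.759

R = 393/518 = 0.758687… ≈ 0.759 (to 3 d.p.).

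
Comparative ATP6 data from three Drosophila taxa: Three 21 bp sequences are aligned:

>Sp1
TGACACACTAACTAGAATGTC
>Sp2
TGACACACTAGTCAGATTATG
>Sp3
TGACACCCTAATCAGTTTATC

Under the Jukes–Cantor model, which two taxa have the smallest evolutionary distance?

Sp1–Sp2: 6/21 differ, p = 0.286, d = 0.360.
Sp1–Sp3: 6/21 differ, p = 0.286, d = 0.360.
Sp2–Sp3: 4/21 differ, p = 0.190, d = 0.220.
The smallest distance is between Sp2 and Sp3.

Sp2 and Sp3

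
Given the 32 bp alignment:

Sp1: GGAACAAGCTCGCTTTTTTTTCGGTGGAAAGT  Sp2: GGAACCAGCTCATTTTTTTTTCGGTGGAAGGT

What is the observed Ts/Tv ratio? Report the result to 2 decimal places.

3.00

Transitions are A↔G and C↔T; transversions are all other mismatches.
Transitions: 3. Transversions: 1.
R = 3/1 = 3.00.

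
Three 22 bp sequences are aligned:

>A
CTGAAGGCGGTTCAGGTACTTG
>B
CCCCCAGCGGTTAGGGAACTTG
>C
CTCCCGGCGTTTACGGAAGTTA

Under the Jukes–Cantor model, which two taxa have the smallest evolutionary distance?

B and C

A–B: 8/22 differ, p = 0.364, d = 0.497.
A–C: 9/22 differ, p = 0.409, d = 0.591.
B–C: 6/22 differ, p = 0.273, d = 0.339.
The smallest distance is between B and C.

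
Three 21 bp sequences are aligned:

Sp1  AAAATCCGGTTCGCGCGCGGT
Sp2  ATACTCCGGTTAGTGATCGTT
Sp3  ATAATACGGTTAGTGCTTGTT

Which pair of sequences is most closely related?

Sp2 and Sp3

Sp1–Sp2: 7/21 differ, p = 0.333, d = 0.441.
Sp1–Sp3: 7/21 differ, p = 0.333, d = 0.441.
Sp2–Sp3: 4/21 differ, p = 0.190, d = 0.220.
The smallest distance is between Sp2 and Sp3.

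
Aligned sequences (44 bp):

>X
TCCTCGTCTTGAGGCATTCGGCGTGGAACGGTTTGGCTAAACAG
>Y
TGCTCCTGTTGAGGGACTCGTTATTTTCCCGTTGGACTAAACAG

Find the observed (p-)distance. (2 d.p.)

0.34

The sequences differ at 15 of 44 positions.
p = 15/44 = 0.340909… ≈ 0.34 (to 2 d.p.).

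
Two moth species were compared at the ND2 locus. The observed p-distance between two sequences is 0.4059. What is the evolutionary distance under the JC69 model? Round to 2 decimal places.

0.58

d = −(3/4) ln(1 − 4p/3) = −0.75 ln(1 − 0.5412) = −0.75 ln(0.4588)
  = −0.75 × (-0.779141) = 0.584356 substitutions/site.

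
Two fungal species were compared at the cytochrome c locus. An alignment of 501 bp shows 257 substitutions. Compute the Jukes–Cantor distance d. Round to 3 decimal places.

0.864

p = 257/501 ≈ 0.512974.
d = −(3/4) ln(1 − 4p/3) = −0.75 ln(1 − 0.683965) = −0.75 ln(0.316035)
  = −0.75 × (-1.151902) = 0.863927 substitutions/site.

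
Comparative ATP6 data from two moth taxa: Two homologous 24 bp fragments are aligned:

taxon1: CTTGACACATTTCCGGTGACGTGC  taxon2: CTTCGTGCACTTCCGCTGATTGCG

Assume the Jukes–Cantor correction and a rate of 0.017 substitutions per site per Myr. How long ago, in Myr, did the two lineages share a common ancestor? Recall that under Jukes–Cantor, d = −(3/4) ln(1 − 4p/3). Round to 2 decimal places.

20.83

The sequences differ at 11 of 24 sites, so p = 11/24 ≈ 0.458333.
d = −(3/4) ln(1 − 4p/3) = −0.75 ln(1 − 0.611111) = −0.75 ln(0.388889)
  = −0.75 × (-0.944461) = 0.708346 substitutions/site.
Under a molecular clock d = 2μt, so t = d/(2μ) = 0.708346 / (2 × 0.017) = 20.83 Myr.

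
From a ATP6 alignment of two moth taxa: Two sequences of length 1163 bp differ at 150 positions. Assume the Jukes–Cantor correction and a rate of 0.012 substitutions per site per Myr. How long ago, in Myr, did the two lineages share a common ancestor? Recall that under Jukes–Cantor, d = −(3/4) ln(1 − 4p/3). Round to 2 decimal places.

p = 150/1163 ≈ 0.128977.
d = −(3/4) ln(1 − 4p/3) = −0.75 ln(1 − 0.171969) = −0.75 ln(0.828031)
  = −0.75 × (-0.188705) = 0.141529 substitutions/site.
Under a molecular clock d = 2μt, so t = d/(2μ) = 0.141529 / (2 × 0.012) = 5.90 Myr.

5.90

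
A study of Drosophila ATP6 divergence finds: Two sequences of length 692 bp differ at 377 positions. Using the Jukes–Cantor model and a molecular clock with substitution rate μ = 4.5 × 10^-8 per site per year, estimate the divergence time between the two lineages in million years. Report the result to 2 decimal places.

10.80

p = 377/692 ≈ 0.544798.
d = −(3/4) ln(1 − 4p/3) = −0.75 ln(1 − 0.726397) = −0.75 ln(0.273603)
  = −0.75 × (-1.296077) = 0.972058 substitutions/site.
Under a molecular clock d = 2μt, so t = d/(2μ) = 0.972058 / (2 × 4.5 × 10^-8) = 10.80 million years.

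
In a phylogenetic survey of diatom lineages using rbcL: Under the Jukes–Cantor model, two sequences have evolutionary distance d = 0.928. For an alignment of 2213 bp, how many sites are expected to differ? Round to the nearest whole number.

Invert JC69: p = (3/4)(1 − e^(−4d/3)) = 0.75 × (1 − e^(-1.237333)) = 0.75 × (1 − 0.290157) = 0.532382.
Expected differing sites = pL ≈ 0.532382 × 2213 = 1178.161366 ≈ 1178.

1178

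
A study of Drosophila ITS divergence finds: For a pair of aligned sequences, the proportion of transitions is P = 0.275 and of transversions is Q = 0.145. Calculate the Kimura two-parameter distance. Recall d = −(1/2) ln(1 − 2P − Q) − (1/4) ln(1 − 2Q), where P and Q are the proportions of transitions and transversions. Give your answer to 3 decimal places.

Under the Kimura two-parameter model, d = −½ ln(1 − 2P − Q) − ¼ ln(1 − 2Q).
1 − 2P − Q = 0.305, giving −½ ln(0.305) = 0.593722.
1 − 2Q = 0.71, giving −¼ ln(0.71) = 0.085623.
d = 0.593722 + 0.085623 = 0.679345.

0.679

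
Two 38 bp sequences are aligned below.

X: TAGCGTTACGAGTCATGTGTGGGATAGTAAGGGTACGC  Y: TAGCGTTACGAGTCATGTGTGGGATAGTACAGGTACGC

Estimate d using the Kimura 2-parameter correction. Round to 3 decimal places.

0.055

Of 38 sites, 1 differences are transitions and 1 are transversions, so P = 1/38 ≈ 0.026316 and Q = 1/38 ≈ 0.026316.
Under the Kimura two-parameter model, d = −½ ln(1 − 2P − Q) − ¼ ln(1 − 2Q).
1 − 2P − Q = 0.921052, giving −½ ln(0.921052) = 0.041119.
1 − 2Q = 0.947368, giving −¼ ln(0.947368) = 0.013517.
d = 0.041119 + 0.013517 = 0.054636.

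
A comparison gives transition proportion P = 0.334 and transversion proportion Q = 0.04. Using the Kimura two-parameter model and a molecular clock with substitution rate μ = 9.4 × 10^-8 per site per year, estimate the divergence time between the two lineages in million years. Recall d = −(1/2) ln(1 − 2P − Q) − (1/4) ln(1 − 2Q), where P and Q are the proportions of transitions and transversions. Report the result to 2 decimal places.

3.38

Under the Kimura two-parameter model, d = −½ ln(1 − 2P − Q) − ¼ ln(1 − 2Q).
1 − 2P − Q = 0.292, giving −½ ln(0.292) = 0.615501.
1 − 2Q = 0.92, giving −¼ ln(0.92) = 0.020845.
d = 0.615501 + 0.020845 = 0.636346.
Under a molecular clock d = 2μt, so t = d/(2μ) = 0.636346 / (2 × 9.4 × 10^-8) = 3.38 million years.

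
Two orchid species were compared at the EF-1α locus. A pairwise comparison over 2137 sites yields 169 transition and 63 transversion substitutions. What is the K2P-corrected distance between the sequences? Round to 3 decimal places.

0.119

P = 169/2137 ≈ 0.079083 and Q = 63/2137 ≈ 0.029481.
Under the Kimura two-parameter model, d = −½ ln(1 − 2P − Q) − ¼ ln(1 − 2Q).
1 − 2P − Q = 0.812353, giving −½ ln(0.812353) = 0.103910.
1 − 2Q = 0.941038, giving −¼ ln(0.941038) = 0.015193.
d = 0.103910 + 0.015193 = 0.119103.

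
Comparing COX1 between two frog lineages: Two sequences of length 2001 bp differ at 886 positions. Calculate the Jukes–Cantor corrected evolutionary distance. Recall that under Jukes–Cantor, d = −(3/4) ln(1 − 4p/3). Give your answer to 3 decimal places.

0.669

p = 886/2001 ≈ 0.442779.
d = −(3/4) ln(1 − 4p/3) = −0.75 ln(1 − 0.590372) = −0.75 ln(0.409628)
  = −0.75 × (-0.892506) = 0.669380 substitutions/site.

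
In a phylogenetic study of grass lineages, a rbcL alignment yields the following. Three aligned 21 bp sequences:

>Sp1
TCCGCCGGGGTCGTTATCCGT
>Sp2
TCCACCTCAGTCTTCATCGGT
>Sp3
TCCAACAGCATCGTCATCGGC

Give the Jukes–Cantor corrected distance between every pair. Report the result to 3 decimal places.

Sp1–Sp2: 7/21 sites differ → p ≈ 0.333333, d = −0.75 ln(1 − 0.444444) = 0.440839 ≈ 0.441.
Sp1–Sp3: 8/21 sites differ → p ≈ 0.380952, d = −0.75 ln(1 − 0.507936) = 0.531860 ≈ 0.532.
Sp2–Sp3: 7/21 sites differ → p ≈ 0.333333, d = −0.75 ln(1 − 0.444444) = 0.440839 ≈ 0.441.

d(Sp1,Sp2) = 0.441, d(Sp1,Sp3) = 0.532, d(Sp2,Sp3) = 0.441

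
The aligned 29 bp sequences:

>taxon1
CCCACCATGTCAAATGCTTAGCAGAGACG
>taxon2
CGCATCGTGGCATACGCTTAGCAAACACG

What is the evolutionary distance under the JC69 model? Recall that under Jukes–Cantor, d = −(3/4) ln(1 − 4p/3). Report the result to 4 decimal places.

0.3439

The sequences differ at 8 of 29 sites (2, 5, 7, 10, 13, 15, 24, 26), so p = 8/29 ≈ 0.275862.
d = −(3/4) ln(1 − 4p/3) = −0.75 ln(1 − 0.367816) = −0.75 ln(0.632184)
  = −0.75 × (-0.458575) = 0.343931 substitutions/site.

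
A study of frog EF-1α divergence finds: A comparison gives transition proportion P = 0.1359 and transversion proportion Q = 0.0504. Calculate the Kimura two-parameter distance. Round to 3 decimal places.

0.221

Under the Kimura two-parameter model, d = −½ ln(1 − 2P − Q) − ¼ ln(1 − 2Q).
1 − 2P − Q = 0.6778, giving −½ ln(0.6778) = 0.194452.
1 − 2Q = 0.8992, giving −¼ ln(0.8992) = 0.026562.
d = 0.194452 + 0.026562 = 0.221014.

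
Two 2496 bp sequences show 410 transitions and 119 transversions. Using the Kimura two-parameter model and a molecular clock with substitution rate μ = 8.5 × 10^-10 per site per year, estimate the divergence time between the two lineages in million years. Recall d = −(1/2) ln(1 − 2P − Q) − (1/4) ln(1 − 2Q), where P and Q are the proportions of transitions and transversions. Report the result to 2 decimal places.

P = 410/2496 ≈ 0.164263 and Q = 119/2496 ≈ 0.047676.
Under the Kimura two-parameter model, d = −½ ln(1 − 2P − Q) − ¼ ln(1 − 2Q).
1 − 2P − Q = 0.623798, giving −½ ln(0.623798) = 0.235964.
1 − 2Q = 0.904648, giving −¼ ln(0.904648) = 0.025052.
d = 0.235964 + 0.025052 = 0.261016.
Under a molecular clock d = 2μt, so t = d/(2μ) = 0.261016 / (2 × 8.5 × 10^-10) = 153.54 million years.

153.54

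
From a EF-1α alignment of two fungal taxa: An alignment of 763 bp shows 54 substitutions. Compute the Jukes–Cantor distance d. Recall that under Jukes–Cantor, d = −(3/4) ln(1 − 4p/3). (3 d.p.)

p = 54/763 ≈ 0.070773.
d = −(3/4) ln(1 − 4p/3) = −0.75 ln(1 − 0.094364) = −0.75 ln(0.905636)
  = −0.75 × (-0.099118) = 0.074339 substitutions/site.

0.074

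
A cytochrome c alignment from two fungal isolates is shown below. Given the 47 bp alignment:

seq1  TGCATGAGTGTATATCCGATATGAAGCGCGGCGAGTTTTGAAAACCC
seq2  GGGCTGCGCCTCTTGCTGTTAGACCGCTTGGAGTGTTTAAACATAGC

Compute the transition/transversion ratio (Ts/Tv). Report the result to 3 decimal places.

0.250

Transitions are A↔G and C↔T; transversions are all other mismatches.
Transitions: 5. Transversions: 20.
R = 5/20 = 0.250.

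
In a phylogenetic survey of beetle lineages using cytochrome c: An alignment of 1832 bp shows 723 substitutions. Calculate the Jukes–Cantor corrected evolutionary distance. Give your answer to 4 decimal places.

0.5602

p = 723/1832 ≈ 0.394651.
d = −(3/4) ln(1 − 4p/3) = −0.75 ln(1 − 0.526201) = −0.75 ln(0.473799)
  = −0.75 × (-0.746972) = 0.560229 substitutions/site.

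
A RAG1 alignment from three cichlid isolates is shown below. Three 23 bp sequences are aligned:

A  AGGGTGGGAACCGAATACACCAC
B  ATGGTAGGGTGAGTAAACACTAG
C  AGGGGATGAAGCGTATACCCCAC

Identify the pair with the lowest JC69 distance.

A–B: 10/23 differ, p = 0.435, d = 0.650.
A–C: 6/23 differ, p = 0.261, d = 0.321.
B–C: 10/23 differ, p = 0.435, d = 0.650.
The smallest distance is between A and C.

A and C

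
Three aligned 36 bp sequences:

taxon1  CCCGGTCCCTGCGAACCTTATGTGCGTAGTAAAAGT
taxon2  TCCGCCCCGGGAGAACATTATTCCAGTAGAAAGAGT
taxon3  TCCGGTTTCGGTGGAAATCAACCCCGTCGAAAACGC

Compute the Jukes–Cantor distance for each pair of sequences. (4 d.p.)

taxon1–taxon2: 13/36 sites differ → p ≈ 0.361111, d = −0.75 ln(1 − 0.481481) = 0.492584 ≈ 0.4926.
taxon1–taxon3: 17/36 sites differ → p ≈ 0.472222, d = −0.75 ln(1 − 0.629629) = 0.744938 ≈ 0.7449.
taxon2–taxon3: 16/36 sites differ → p ≈ 0.444444, d = −0.75 ln(1 − 0.592592) = 0.673455 ≈ 0.6735.

d(taxon1,taxon2) = 0.4926, d(taxon1,taxon3) = 0.7449, d(taxon2,taxon3) = 0.6735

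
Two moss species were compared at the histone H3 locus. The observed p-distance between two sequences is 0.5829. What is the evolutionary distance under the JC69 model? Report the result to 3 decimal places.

d = −(3/4) ln(1 − 4p/3) = −0.75 ln(1 − 0.7772) = −0.75 ln(0.2228)
  = −0.75 × (-1.501481) = 1.126111 substitutions/site.

1.126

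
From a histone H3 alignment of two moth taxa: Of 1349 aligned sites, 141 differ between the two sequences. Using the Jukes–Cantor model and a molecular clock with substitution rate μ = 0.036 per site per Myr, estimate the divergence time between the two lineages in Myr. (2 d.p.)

p = 141/1349 ≈ 0.104522.
d = −(3/4) ln(1 − 4p/3) = −0.75 ln(1 − 0.139363) = −0.75 ln(0.860637)
  = −0.75 × (-0.150082) = 0.112562 substitutions/site.
Under a molecular clock d = 2μt, so t = d/(2μ) = 0.112562 / (2 × 0.036) = 1.56 Myr.

1.56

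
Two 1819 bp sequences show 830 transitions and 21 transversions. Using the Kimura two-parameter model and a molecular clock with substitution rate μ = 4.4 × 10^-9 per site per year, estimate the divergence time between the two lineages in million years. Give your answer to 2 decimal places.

147.19

P = 830/1819 ≈ 0.456295 and Q = 21/1819 ≈ 0.011545.
Under the Kimura two-parameter model, d = −½ ln(1 − 2P − Q) − ¼ ln(1 − 2Q).
1 − 2P − Q = 0.075865, giving −½ ln(0.075865) = 1.289400.
1 − 2Q = 0.97691, giving −¼ ln(0.97691) = 0.005840.
d = 1.289400 + 0.005840 = 1.295240.
Under a molecular clock d = 2μt, so t = d/(2μ) = 1.295240 / (2 × 4.4 × 10^-9) = 147.19 million years.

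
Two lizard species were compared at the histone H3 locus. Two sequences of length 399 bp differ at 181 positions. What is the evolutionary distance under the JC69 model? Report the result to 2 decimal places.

0.70

p = 181/399 ≈ 0.453634.
d = −(3/4) ln(1 − 4p/3) = −0.75 ln(1 − 0.604845) = −0.75 ln(0.395155)
  = −0.75 × (-0.928477) = 0.696358 substitutions/site.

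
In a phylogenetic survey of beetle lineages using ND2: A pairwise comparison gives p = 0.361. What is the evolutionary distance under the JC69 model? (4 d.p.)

d = −(3/4) ln(1 − 4p/3) = −0.75 ln(1 − 0.481333) = −0.75 ln(0.518667)
  = −0.75 × (-0.656493) = 0.492370 substitutions/site.

0.4924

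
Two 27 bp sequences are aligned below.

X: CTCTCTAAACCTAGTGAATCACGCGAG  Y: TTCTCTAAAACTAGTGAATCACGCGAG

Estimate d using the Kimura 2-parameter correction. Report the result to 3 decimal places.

0.078

Of 27 sites, 1 differences are transitions and 1 are transversions, so P = 1/27 ≈ 0.037037 and Q = 1/27 ≈ 0.037037.
Under the Kimura two-parameter model, d = −½ ln(1 − 2P − Q) − ¼ ln(1 − 2Q).
1 − 2P − Q = 0.888889, giving −½ ln(0.888889) = 0.058891.
1 − 2Q = 0.925926, giving −¼ ln(0.925926) = 0.019240.
d = 0.058891 + 0.019240 = 0.078131.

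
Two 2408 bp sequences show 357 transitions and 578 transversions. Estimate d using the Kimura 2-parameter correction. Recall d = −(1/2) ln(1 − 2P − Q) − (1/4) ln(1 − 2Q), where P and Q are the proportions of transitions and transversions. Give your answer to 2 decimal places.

P = 357/2408 ≈ 0.148256 and Q = 578/2408 ≈ 0.240033.
Under the Kimura two-parameter model, d = −½ ln(1 − 2P − Q) − ¼ ln(1 − 2Q).
1 − 2P − Q = 0.463455, giving −½ ln(0.463455) = 0.384523.
1 − 2Q = 0.519934, giving −¼ ln(0.519934) = 0.163513.
d = 0.384523 + 0.163513 = 0.548036.

0.55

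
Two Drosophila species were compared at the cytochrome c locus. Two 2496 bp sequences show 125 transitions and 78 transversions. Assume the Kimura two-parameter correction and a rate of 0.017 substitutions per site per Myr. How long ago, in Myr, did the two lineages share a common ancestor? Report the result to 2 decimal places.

P = 125/2496 ≈ 0.05008 and Q = 78/2496 = 0.03125.
Under the Kimura two-parameter model, d = −½ ln(1 − 2P − Q) − ¼ ln(1 − 2Q).
1 − 2P − Q = 0.86859, giving −½ ln(0.86859) = 0.070442.
1 − 2Q = 0.9375, giving −¼ ln(0.9375) = 0.016135.
d = 0.070442 + 0.016135 = 0.086577.
Under a molecular clock d = 2μt, so t = d/(2μ) = 0.086577 / (2 × 0.017) = 2.55 Myr.

2.55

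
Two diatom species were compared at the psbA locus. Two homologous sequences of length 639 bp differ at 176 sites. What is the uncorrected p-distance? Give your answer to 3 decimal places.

p = 176/639 = 0.275430… ≈ 0.275 (to 3 d.p.).

0.275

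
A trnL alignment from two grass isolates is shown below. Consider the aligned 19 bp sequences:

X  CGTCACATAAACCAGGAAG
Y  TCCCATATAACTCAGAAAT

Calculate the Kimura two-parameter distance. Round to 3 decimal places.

0.671

Of 19 sites, 5 differences are transitions and 3 are transversions, so P = 5/19 ≈ 0.263158 and Q = 3/19 ≈ 0.157895.
Under the Kimura two-parameter model, d = −½ ln(1 − 2P − Q) − ¼ ln(1 − 2Q).
1 − 2P − Q = 0.315789, giving −½ ln(0.315789) = 0.576341.
1 − 2Q = 0.68421, giving −¼ ln(0.68421) = 0.094873.
d = 0.576341 + 0.094873 = 0.671214.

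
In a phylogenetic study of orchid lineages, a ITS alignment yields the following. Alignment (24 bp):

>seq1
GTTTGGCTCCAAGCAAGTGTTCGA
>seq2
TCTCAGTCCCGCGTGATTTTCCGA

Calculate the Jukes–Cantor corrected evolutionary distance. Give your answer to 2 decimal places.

0.96

The sequences differ at 13 of 24 sites, so p = 13/24 ≈ 0.541667.
d = −(3/4) ln(1 − 4p/3) = −0.75 ln(1 − 0.722223) = −0.75 ln(0.277777)
  = −0.75 × (-1.280937) = 0.960703 substitutions/site.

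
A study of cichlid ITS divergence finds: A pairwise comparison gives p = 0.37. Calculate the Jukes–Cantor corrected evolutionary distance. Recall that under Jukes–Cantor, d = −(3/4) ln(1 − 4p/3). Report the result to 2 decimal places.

d = −(3/4) ln(1 − 4p/3) = −0.75 ln(1 − 0.493333) = −0.75 ln(0.506667)
  = −0.75 × (-0.679901) = 0.509926 substitutions/site.

0.51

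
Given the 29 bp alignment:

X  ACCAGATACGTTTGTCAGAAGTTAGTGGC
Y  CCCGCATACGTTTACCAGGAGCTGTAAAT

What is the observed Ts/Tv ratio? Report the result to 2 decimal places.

2.25

Transitions are A↔G and C↔T; transversions are all other mismatches.
Transitions: 9. Transversions: 4.
R = 9/4 = 2.25.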